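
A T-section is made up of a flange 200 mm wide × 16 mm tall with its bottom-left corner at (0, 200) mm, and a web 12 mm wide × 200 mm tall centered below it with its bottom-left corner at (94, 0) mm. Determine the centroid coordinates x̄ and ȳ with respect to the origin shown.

web: A = 12 × 200 = 2400.00, centroid at (100.00, 100.00).
flange: A = 200 × 16 = 3200.00, centroid at (100.00, 208.00).
ΣA = 5600.00 mm², ΣAx̄ = 560000.00 mm³, ΣAȳ = 905600.00 mm³.
x̄ = 560000.00/5600.00 = 100.00 mm; ȳ = 905600.00/5600.00 = 161.71 mm.

x̄ = 100.00 mm, ȳ = 161.71 mm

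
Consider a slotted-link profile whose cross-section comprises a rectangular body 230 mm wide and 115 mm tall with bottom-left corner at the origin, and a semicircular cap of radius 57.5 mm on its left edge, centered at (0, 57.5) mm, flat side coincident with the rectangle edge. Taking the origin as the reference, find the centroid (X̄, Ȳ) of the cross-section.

rectangular body: A = 230 × 115 = 26450.00, centroid at (115.00, 57.50).
semicircular end: A = ½π·57.5² = 5193.45, centroid at (-24.40, 57.50).
ΣA = 31643.45 mm²
ΣAX̄ = (26450.00)(115.00) + (5193.45)(-24.40) = 2915010.42 mm³
ΣAȲ = (26450.00)(57.50) + (5193.45)(57.50) = 1819498.11 mm³
X̄ = 2915010.42 / 31643.45 = 92.12 mm
Ȳ = 1819498.11 / 31643.45 = 57.50 mm

X̄ = 92.12 mm, Ȳ = 57.50 mm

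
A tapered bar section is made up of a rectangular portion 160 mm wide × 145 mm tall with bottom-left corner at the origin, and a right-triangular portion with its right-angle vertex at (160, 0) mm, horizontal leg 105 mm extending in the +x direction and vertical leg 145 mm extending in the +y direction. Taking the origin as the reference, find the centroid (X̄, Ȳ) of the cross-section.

rectangular portion: A = 160 × 145 = 23200.00, centroid at (80.00, 72.50).
triangular portion: A = ½·105·145 = 7612.50, centroid at (195.00, 48.33).
ΣA = 30812.50 mm²
ΣAX̄ = (23200.00)(80.00) + (7612.50)(195.00) = 3340437.50 mm³
ΣAȲ = (23200.00)(72.50) + (7612.50)(48.33) = 2049937.50 mm³
X̄ = 3340437.50 / 30812.50 = 108.41 mm
Ȳ = 2049937.50 / 30812.50 = 66.53 mm

X̄ = 108.41 mm, Ȳ = 66.53 mm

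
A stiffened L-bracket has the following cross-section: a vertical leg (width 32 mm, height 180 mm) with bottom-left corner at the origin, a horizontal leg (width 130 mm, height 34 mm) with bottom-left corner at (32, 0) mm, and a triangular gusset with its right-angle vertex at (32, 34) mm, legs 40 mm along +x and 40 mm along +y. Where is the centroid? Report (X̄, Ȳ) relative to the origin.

vertical leg: A = 32 × 180 = 5760.00, centroid at (16.00, 90.00).
horizontal leg: A = 130 × 34 = 4420.00, centroid at (97.00, 17.00).
gusset: A = ½·40·40 = 800.00, centroid at (45.33, 47.33).
ΣA = 10980.00 mm², ΣAX̄ = 557166.67 mm³, ΣAȲ = 631406.67 mm³.
X̄ = 557166.67/10980.00 = 50.74 mm; Ȳ = 631406.67/10980.00 = 57.51 mm.

X̄ = 50.74 mm, Ȳ = 57.51 mm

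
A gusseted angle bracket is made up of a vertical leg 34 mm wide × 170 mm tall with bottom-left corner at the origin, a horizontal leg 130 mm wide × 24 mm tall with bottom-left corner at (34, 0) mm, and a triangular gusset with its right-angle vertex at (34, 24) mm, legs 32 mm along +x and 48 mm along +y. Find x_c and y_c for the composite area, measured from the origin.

x_c = 45.66 mm, y_c = 57.87 mm

vertical leg: A = 34 × 170 = 5780.00, centroid at (17.00, 85.00).
horizontal leg: A = 130 × 24 = 3120.00, centroid at (99.00, 12.00).
gusset: A = ½·32·48 = 768.00, centroid at (44.67, 40.00).
ΣA = 9668.00 mm²
ΣAx_c = (5780.00)(17.00) + (3120.00)(99.00) + (768.00)(44.67) = 441444.00 mm³
ΣAy_c = (5780.00)(85.00) + (3120.00)(12.00) + (768.00)(40.00) = 559460.00 mm³
x_c = 441444.00 / 9668.00 = 45.66 mm
y_c = 559460.00 / 9668.00 = 57.87 mm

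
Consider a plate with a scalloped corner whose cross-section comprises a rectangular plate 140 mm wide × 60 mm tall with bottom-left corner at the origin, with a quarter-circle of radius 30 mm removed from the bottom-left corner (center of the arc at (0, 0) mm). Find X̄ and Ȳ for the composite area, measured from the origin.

plate: A = 140 × 60 = 8400.00, centroid at (70.00, 30.00).
removed quarter-circle: A = −¼π·30² = -706.86, centroid at (12.73, 12.73).
ΣA = 7693.14 mm², ΣAX̄ = 579000.00 mm³, ΣAȲ = 243000.00 mm³.
X̄ = 579000.00/7693.14 = 75.26 mm; Ȳ = 243000.00/7693.14 = 31.59 mm.

X̄ = 75.26 mm, Ȳ = 31.59 mm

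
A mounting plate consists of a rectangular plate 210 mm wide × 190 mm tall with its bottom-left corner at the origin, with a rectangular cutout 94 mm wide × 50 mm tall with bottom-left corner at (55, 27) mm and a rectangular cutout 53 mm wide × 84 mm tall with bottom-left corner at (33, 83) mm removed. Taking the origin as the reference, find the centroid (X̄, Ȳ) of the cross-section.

Part | A | x̄ᵢ | ȳᵢ | A·x̄ᵢ | A·ȳᵢ
plate | 39900.00 | 105.00 | 95.00 | 4189500.00 | 3790500.00
hole 1 | -4700.00 | 102.00 | 52.00 | -479400.00 | -244400.00
hole 2 | -4452.00 | 59.50 | 125.00 | -264894.00 | -556500.00
Σ | 30748.00 |  |  | 3445206.00 | 2989600.00
X̄ = 3445206.00 / 30748.00 = 112.05 mm
Ȳ = 2989600.00 / 30748.00 = 97.23 mm

X̄ = 112.05 mm, Ȳ = 97.23 mm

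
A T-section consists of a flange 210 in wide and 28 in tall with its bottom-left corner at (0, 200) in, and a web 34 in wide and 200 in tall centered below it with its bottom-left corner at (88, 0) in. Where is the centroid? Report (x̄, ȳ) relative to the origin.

x̄ = 105.00 in, ȳ = 152.86 in

web: A = 34 × 200 = 6800.00, centroid at (105.00, 100.00).
flange: A = 210 × 28 = 5880.00, centroid at (105.00, 214.00).
ΣA = 12680.00 in², ΣAx̄ = 1331400.00 in³, ΣAȳ = 1938320.00 in³.
x̄ = 1331400.00/12680.00 = 105.00 in; ȳ = 1938320.00/12680.00 = 152.86 in.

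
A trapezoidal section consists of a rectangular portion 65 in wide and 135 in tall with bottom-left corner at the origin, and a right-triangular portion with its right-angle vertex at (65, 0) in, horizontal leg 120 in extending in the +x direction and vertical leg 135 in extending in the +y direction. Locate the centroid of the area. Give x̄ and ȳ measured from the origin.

rectangular portion: A = 65 × 135 = 8775.00, centroid at (32.50, 67.50).
triangular portion: A = ½·120·135 = 8100.00, centroid at (105.00, 45.00).
ΣA = 16875.00 in²
ΣAx̄ = (8775.00)(32.50) + (8100.00)(105.00) = 1135687.50 in³
ΣAȳ = (8775.00)(67.50) + (8100.00)(45.00) = 956812.50 in³
x̄ = 1135687.50 / 16875.00 = 67.30 in
ȳ = 956812.50 / 16875.00 = 56.70 in

x̄ = 67.30 in, ȳ = 56.70 in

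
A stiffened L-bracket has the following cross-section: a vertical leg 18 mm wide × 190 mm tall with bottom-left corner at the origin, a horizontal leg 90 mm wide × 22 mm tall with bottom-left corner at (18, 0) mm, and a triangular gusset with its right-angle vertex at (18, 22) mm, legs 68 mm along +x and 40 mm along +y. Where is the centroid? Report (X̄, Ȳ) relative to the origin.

X̄ = 31.19 mm, Ȳ = 58.39 mm

vertical leg: A = 18 × 190 = 3420.00, centroid at (9.00, 95.00).
horizontal leg: A = 90 × 22 = 1980.00, centroid at (63.00, 11.00).
gusset: A = ½·68·40 = 1360.00, centroid at (40.67, 35.33).
ΣA = 6760.00 mm², ΣAX̄ = 210826.67 mm³, ΣAȲ = 394733.33 mm³.
X̄ = 210826.67/6760.00 = 31.19 mm; Ȳ = 394733.33/6760.00 = 58.39 mm.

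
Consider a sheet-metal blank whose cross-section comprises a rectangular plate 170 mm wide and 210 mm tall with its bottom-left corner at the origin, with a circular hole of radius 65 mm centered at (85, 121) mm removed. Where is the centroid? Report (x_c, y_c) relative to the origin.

x_c = 85.00 mm, y_c = 95.53 mm

Part | A | x̄ᵢ | ȳᵢ | A·x̄ᵢ | A·ȳᵢ
plate | 35700.00 | 85.00 | 105.00 | 3034500.00 | 3748500.00
hole | -13273.23 | 85.00 | 121.00 | -1128224.46 | -1606060.70
Σ | 22426.77 |  |  | 1906275.54 | 2142439.30
x_c = 1906275.54 / 22426.77 = 85.00 mm
y_c = 2142439.30 / 22426.77 = 95.53 mm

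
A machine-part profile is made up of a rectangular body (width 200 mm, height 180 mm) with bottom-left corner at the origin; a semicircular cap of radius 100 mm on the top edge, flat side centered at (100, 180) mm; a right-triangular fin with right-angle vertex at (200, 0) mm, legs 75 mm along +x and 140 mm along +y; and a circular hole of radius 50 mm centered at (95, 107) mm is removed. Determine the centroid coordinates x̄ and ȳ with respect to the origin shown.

x̄ = 114.16 mm, ȳ = 125.01 mm

rectangular body: A = 200 × 180 = 36000.00, centroid at (100.00, 90.00).
semicircular top: A = ½π·100² = 15707.96, centroid at (100.00, 222.44).
triangular fin: A = ½·75·140 = 5250.00, centroid at (225.00, 46.67).
hole: A = −π·50² = -7853.98, centroid at (95.00, 107.00).
ΣA = 49103.98 mm²
ΣAx̄ = (36000.00)(100.00) + (15707.96)(100.00) + (5250.00)(225.00) + (-7853.98)(95.00) = 5605918.07 mm³
ΣAȳ = (36000.00)(90.00) + (15707.96)(222.44) + (5250.00)(46.67) + (-7853.98)(107.00) = 6138724.02 mm³
x̄ = 5605918.07 / 49103.98 = 114.16 mm
ȳ = 6138724.02 / 49103.98 = 125.01 mm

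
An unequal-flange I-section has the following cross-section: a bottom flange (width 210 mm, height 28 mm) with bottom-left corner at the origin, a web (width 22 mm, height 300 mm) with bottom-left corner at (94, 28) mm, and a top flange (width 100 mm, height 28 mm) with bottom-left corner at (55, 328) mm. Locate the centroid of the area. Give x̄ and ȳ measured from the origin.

bottom flange: A = 210 × 28 = 5880.00, centroid at (105.00, 14.00).
web: A = 22 × 300 = 6600.00, centroid at (105.00, 178.00).
top flange: A = 100 × 28 = 2800.00, centroid at (105.00, 342.00).
ΣA = 15280.00 mm², ΣAx̄ = 1604400.00 mm³, ΣAȳ = 2214720.00 mm³.
x̄ = 1604400.00/15280.00 = 105.00 mm; ȳ = 2214720.00/15280.00 = 144.94 mm.

x̄ = 105.00 mm, ȳ = 144.94 mm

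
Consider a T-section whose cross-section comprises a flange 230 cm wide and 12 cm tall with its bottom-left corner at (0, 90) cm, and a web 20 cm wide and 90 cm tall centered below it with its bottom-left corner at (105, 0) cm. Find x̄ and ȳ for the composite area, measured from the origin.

web: A = 20 × 90 = 1800.00, centroid at (115.00, 45.00).
flange: A = 230 × 12 = 2760.00, centroid at (115.00, 96.00).
ΣA = 4560.00 cm²
ΣAx̄ = (1800.00)(115.00) + (2760.00)(115.00) = 524400.00 cm³
ΣAȳ = (1800.00)(45.00) + (2760.00)(96.00) = 345960.00 cm³
x̄ = 524400.00 / 4560.00 = 115.00 cm
ȳ = 345960.00 / 4560.00 = 75.87 cm

x̄ = 115.00 cm, ȳ = 75.87 cm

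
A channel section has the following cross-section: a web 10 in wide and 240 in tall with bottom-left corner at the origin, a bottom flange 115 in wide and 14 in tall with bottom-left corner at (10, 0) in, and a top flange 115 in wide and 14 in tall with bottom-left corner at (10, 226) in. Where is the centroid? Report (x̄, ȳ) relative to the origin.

x̄ = 40.81 in, ȳ = 120.00 in

Part | A | x̄ᵢ | ȳᵢ | A·x̄ᵢ | A·ȳᵢ
web | 2400.00 | 5.00 | 120.00 | 12000.00 | 288000.00
bottom flange | 1610.00 | 67.50 | 7.00 | 108675.00 | 11270.00
top flange | 1610.00 | 67.50 | 233.00 | 108675.00 | 375130.00
Σ | 5620.00 |  |  | 229350.00 | 674400.00
x̄ = 229350.00 / 5620.00 = 40.81 in
ȳ = 674400.00 / 5620.00 = 120.00 in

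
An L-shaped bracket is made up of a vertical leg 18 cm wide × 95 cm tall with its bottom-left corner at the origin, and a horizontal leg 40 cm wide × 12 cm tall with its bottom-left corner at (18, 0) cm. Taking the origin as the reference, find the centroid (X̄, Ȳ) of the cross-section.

X̄ = 15.36 cm, Ȳ = 38.40 cm

Part | A | x̄ᵢ | ȳᵢ | A·x̄ᵢ | A·ȳᵢ
vertical leg | 1710.00 | 9.00 | 47.50 | 15390.00 | 81225.00
horizontal leg | 480.00 | 38.00 | 6.00 | 18240.00 | 2880.00
Σ | 2190.00 |  |  | 33630.00 | 84105.00
X̄ = 33630.00 / 2190.00 = 15.36 cm
Ȳ = 84105.00 / 2190.00 = 38.40 cm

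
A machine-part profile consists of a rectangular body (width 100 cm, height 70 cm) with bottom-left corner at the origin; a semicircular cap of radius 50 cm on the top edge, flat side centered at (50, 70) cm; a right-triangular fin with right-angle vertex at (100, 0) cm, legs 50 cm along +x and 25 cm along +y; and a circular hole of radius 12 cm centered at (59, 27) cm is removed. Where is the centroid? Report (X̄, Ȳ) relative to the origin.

X̄ = 53.39 cm, Ȳ = 53.72 cm

rectangular body: A = 100 × 70 = 7000.00, centroid at (50.00, 35.00).
semicircular top: A = ½π·50² = 3926.99, centroid at (50.00, 91.22).
triangular fin: A = ½·50·25 = 625.00, centroid at (116.67, 8.33).
hole: A = −π·12² = -452.39, centroid at (59.00, 27.00).
ΣA = 11099.60 cm², ΣAX̄ = 592575.24 cm³, ΣAȲ = 596216.51 cm³.
X̄ = 592575.24/11099.60 = 53.39 cm; Ȳ = 596216.51/11099.60 = 53.72 cm.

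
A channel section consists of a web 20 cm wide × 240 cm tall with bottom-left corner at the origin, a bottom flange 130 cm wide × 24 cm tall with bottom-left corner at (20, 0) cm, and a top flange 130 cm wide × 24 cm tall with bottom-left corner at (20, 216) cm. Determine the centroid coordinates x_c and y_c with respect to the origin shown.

Part | A | x̄ᵢ | ȳᵢ | A·x̄ᵢ | A·ȳᵢ
web | 4800.00 | 10.00 | 120.00 | 48000.00 | 576000.00
bottom flange | 3120.00 | 85.00 | 12.00 | 265200.00 | 37440.00
top flange | 3120.00 | 85.00 | 228.00 | 265200.00 | 711360.00
Σ | 11040.00 |  |  | 578400.00 | 1324800.00
x_c = 578400.00 / 11040.00 = 52.39 cm
y_c = 1324800.00 / 11040.00 = 120.00 cm

x_c = 52.39 cm, y_c = 120.00 cm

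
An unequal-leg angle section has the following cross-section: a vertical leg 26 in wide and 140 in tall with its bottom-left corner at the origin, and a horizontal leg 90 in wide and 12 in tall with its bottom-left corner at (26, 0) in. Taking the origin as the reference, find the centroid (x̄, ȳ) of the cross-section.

x̄ = 26.27 in, ȳ = 55.36 in

Part | A | x̄ᵢ | ȳᵢ | A·x̄ᵢ | A·ȳᵢ
vertical leg | 3640.00 | 13.00 | 70.00 | 47320.00 | 254800.00
horizontal leg | 1080.00 | 71.00 | 6.00 | 76680.00 | 6480.00
Σ | 4720.00 |  |  | 124000.00 | 261280.00
x̄ = 124000.00 / 4720.00 = 26.27 in
ȳ = 261280.00 / 4720.00 = 55.36 in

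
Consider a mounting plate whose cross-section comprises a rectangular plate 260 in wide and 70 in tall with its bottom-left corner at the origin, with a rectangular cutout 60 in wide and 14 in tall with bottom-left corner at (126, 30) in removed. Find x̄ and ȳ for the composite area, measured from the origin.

x̄ = 128.74 in, ȳ = 34.90 in

plate: A = 260 × 70 = 18200.00, centroid at (130.00, 35.00).
hole: A = −(60 × 14) = -840.00, centroid at (156.00, 37.00).
ΣA = 17360.00 in², ΣAx̄ = 2234960.00 in³, ΣAȳ = 605920.00 in³.
x̄ = 2234960.00/17360.00 = 128.74 in; ȳ = 605920.00/17360.00 = 34.90 in.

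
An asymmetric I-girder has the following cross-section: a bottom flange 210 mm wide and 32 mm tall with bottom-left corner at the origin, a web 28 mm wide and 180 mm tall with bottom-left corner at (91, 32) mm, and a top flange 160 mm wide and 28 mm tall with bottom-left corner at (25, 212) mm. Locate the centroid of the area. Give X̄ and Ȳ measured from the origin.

X̄ = 105.00 mm, Ȳ = 106.83 mm

bottom flange: A = 210 × 32 = 6720.00, centroid at (105.00, 16.00).
web: A = 28 × 180 = 5040.00, centroid at (105.00, 122.00).
top flange: A = 160 × 28 = 4480.00, centroid at (105.00, 226.00).
ΣA = 16240.00 mm², ΣAX̄ = 1705200.00 mm³, ΣAȲ = 1734880.00 mm³.
X̄ = 1705200.00/16240.00 = 105.00 mm; Ȳ = 1734880.00/16240.00 = 106.83 mm.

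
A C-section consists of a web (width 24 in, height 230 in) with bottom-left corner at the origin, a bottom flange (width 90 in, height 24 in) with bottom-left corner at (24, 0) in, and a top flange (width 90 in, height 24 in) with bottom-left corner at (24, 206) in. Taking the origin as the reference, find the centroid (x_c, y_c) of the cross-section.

x_c = 37.02 in, y_c = 115.00 in

web: A = 24 × 230 = 5520.00, centroid at (12.00, 115.00).
bottom flange: A = 90 × 24 = 2160.00, centroid at (69.00, 12.00).
top flange: A = 90 × 24 = 2160.00, centroid at (69.00, 218.00).
ΣA = 9840.00 in²
ΣAx_c = (5520.00)(12.00) + (2160.00)(69.00) + (2160.00)(69.00) = 364320.00 in³
ΣAy_c = (5520.00)(115.00) + (2160.00)(12.00) + (2160.00)(218.00) = 1131600.00 in³
x_c = 364320.00 / 9840.00 = 37.02 in
y_c = 1131600.00 / 9840.00 = 115.00 in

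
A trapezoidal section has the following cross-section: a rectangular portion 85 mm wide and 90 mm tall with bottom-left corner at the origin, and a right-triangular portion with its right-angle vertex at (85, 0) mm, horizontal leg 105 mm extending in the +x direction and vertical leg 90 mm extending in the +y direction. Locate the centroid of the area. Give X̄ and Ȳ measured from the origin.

X̄ = 72.09 mm, Ȳ = 39.27 mm

rectangular portion: A = 85 × 90 = 7650.00, centroid at (42.50, 45.00).
triangular portion: A = ½·105·90 = 4725.00, centroid at (120.00, 30.00).
ΣA = 12375.00 mm², ΣAX̄ = 892125.00 mm³, ΣAȲ = 486000.00 mm³.
X̄ = 892125.00/12375.00 = 72.09 mm; Ȳ = 486000.00/12375.00 = 39.27 mm.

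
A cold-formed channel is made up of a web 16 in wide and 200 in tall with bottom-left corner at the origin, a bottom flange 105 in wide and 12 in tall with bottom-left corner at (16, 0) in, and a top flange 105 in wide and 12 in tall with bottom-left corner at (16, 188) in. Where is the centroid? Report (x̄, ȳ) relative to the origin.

web: A = 16 × 200 = 3200.00, centroid at (8.00, 100.00).
bottom flange: A = 105 × 12 = 1260.00, centroid at (68.50, 6.00).
top flange: A = 105 × 12 = 1260.00, centroid at (68.50, 194.00).
ΣA = 5720.00 in², ΣAx̄ = 198220.00 in³, ΣAȳ = 572000.00 in³.
x̄ = 198220.00/5720.00 = 34.65 in; ȳ = 572000.00/5720.00 = 100.00 in.

x̄ = 34.65 in, ȳ = 100.00 in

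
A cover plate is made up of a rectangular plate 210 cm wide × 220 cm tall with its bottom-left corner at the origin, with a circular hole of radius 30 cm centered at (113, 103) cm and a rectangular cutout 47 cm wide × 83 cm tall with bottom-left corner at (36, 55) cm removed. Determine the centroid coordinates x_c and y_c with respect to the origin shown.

x_c = 108.92 cm, y_c = 111.84 cm

plate: A = 210 × 220 = 46200.00, centroid at (105.00, 110.00).
hole 1: A = −π·30² = -2827.43, centroid at (113.00, 103.00).
hole 2: A = −(47 × 83) = -3901.00, centroid at (59.50, 96.50).
ΣA = 39471.57 cm², ΣAx_c = 4299390.53 cm³, ΣAy_c = 4414327.86 cm³.
x_c = 4299390.53/39471.57 = 108.92 cm; y_c = 4414327.86/39471.57 = 111.84 cm.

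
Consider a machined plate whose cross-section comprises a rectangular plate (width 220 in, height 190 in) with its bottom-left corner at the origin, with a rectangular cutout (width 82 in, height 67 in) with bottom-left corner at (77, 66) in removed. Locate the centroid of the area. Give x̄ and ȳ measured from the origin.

plate: A = 220 × 190 = 41800.00, centroid at (110.00, 95.00).
hole: A = −(82 × 67) = -5494.00, centroid at (118.00, 99.50).
ΣA = 36306.00 in², ΣAx̄ = 3949708.00 in³, ΣAȳ = 3424347.00 in³.
x̄ = 3949708.00/36306.00 = 108.79 in; ȳ = 3424347.00/36306.00 = 94.32 in.

x̄ = 108.79 in, ȳ = 94.32 in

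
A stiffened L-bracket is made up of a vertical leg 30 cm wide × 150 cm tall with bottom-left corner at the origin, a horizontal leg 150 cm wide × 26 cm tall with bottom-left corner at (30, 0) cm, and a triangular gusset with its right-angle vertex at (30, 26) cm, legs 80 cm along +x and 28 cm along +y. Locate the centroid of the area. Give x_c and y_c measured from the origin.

vertical leg: A = 30 × 150 = 4500.00, centroid at (15.00, 75.00).
horizontal leg: A = 150 × 26 = 3900.00, centroid at (105.00, 13.00).
gusset: A = ½·80·28 = 1120.00, centroid at (56.67, 35.33).
ΣA = 9520.00 cm²
ΣAx_c = (4500.00)(15.00) + (3900.00)(105.00) + (1120.00)(56.67) = 540466.67 cm³
ΣAy_c = (4500.00)(75.00) + (3900.00)(13.00) + (1120.00)(35.33) = 427773.33 cm³
x_c = 540466.67 / 9520.00 = 56.77 cm
y_c = 427773.33 / 9520.00 = 44.93 cm

x_c = 56.77 cm, y_c = 44.93 cm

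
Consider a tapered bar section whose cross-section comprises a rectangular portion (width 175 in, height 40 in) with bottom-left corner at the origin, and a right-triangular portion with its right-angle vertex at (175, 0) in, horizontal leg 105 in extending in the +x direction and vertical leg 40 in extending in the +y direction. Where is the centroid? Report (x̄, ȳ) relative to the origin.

rectangular portion: A = 175 × 40 = 7000.00, centroid at (87.50, 20.00).
triangular portion: A = ½·105·40 = 2100.00, centroid at (210.00, 13.33).
ΣA = 9100.00 in², ΣAx̄ = 1053500.00 in³, ΣAȳ = 168000.00 in³.
x̄ = 1053500.00/9100.00 = 115.77 in; ȳ = 168000.00/9100.00 = 18.46 in.

x̄ = 115.77 in, ȳ = 18.46 in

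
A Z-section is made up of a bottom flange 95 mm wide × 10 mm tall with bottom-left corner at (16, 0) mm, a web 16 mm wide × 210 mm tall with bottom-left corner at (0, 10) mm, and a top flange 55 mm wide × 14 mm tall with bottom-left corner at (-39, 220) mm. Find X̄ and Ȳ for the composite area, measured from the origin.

X̄ = 15.42 mm, Ȳ = 111.41 mm

Part | A | x̄ᵢ | ȳᵢ | A·x̄ᵢ | A·ȳᵢ
bottom flange | 950.00 | 63.50 | 5.00 | 60325.00 | 4750.00
web | 3360.00 | 8.00 | 115.00 | 26880.00 | 386400.00
top flange | 770.00 | -11.50 | 227.00 | -8855.00 | 174790.00
Σ | 5080.00 |  |  | 78350.00 | 565940.00
X̄ = 78350.00 / 5080.00 = 15.42 mm
Ȳ = 565940.00 / 5080.00 = 111.41 mm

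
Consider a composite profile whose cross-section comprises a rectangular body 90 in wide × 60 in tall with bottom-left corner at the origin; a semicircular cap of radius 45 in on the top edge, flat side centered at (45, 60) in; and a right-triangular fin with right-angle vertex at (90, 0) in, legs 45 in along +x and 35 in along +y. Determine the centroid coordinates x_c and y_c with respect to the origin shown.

x_c = 50.04 in, y_c = 45.13 in

Part | A | x̄ᵢ | ȳᵢ | A·x̄ᵢ | A·ȳᵢ
rectangular body | 5400.00 | 45.00 | 30.00 | 243000.00 | 162000.00
semicircular top | 3180.86 | 45.00 | 79.10 | 143138.82 | 251601.75
triangular fin | 787.50 | 105.00 | 11.67 | 82687.50 | 9187.50
Σ | 9368.36 |  |  | 468826.32 | 422789.25
x_c = 468826.32 / 9368.36 = 50.04 in
y_c = 422789.25 / 9368.36 = 45.13 in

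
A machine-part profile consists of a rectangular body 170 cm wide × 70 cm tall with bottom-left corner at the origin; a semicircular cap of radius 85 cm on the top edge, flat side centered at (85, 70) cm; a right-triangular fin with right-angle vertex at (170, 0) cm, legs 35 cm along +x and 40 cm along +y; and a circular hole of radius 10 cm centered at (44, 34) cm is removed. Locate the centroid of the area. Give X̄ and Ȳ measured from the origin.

rectangular body: A = 170 × 70 = 11900.00, centroid at (85.00, 35.00).
semicircular top: A = ½π·85² = 11349.00, centroid at (85.00, 106.08).
triangular fin: A = ½·35·40 = 700.00, centroid at (181.67, 13.33).
hole: A = −π·10² = -314.16, centroid at (44.00, 34.00).
ΣA = 23634.84 cm²
ΣAX̄ = (11900.00)(85.00) + (11349.00)(85.00) + (700.00)(181.67) + (-314.16)(44.00) = 2089508.95 cm³
ΣAȲ = (11900.00)(35.00) + (11349.00)(106.08) + (700.00)(13.33) + (-314.16)(34.00) = 1618998.83 cm³
X̄ = 2089508.95 / 23634.84 = 88.41 cm
Ȳ = 1618998.83 / 23634.84 = 68.50 cm

X̄ = 88.41 cm, Ȳ = 68.50 cm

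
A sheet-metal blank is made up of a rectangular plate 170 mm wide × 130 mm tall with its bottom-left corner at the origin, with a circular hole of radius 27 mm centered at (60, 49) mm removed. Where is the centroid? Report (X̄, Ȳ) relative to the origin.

plate: A = 170 × 130 = 22100.00, centroid at (85.00, 65.00).
hole: A = −π·27² = -2290.22, centroid at (60.00, 49.00).
ΣA = 19809.78 mm²
ΣAX̄ = (22100.00)(85.00) + (-2290.22)(60.00) = 1741086.74 mm³
ΣAȲ = (22100.00)(65.00) + (-2290.22)(49.00) = 1324279.17 mm³
X̄ = 1741086.74 / 19809.78 = 87.89 mm
Ȳ = 1324279.17 / 19809.78 = 66.85 mm

X̄ = 87.89 mm, Ȳ = 66.85 mm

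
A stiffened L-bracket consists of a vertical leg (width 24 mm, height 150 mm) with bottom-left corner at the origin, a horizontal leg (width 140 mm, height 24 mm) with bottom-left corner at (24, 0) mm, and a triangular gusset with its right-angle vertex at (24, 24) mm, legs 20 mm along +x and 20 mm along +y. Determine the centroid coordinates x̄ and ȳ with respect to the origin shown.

x̄ = 51.00 mm, ȳ = 44.20 mm

Part | A | x̄ᵢ | ȳᵢ | A·x̄ᵢ | A·ȳᵢ
vertical leg | 3600.00 | 12.00 | 75.00 | 43200.00 | 270000.00
horizontal leg | 3360.00 | 94.00 | 12.00 | 315840.00 | 40320.00
gusset | 200.00 | 30.67 | 30.67 | 6133.33 | 6133.33
Σ | 7160.00 |  |  | 365173.33 | 316453.33
x̄ = 365173.33 / 7160.00 = 51.00 mm
ȳ = 316453.33 / 7160.00 = 44.20 mm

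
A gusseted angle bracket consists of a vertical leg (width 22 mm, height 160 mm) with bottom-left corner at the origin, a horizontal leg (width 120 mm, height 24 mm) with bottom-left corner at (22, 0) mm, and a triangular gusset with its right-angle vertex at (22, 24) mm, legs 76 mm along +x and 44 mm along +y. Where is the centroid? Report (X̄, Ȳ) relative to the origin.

X̄ = 43.86 mm, Ȳ = 47.18 mm

Part | A | x̄ᵢ | ȳᵢ | A·x̄ᵢ | A·ȳᵢ
vertical leg | 3520.00 | 11.00 | 80.00 | 38720.00 | 281600.00
horizontal leg | 2880.00 | 82.00 | 12.00 | 236160.00 | 34560.00
gusset | 1672.00 | 47.33 | 38.67 | 79141.33 | 64650.67
Σ | 8072.00 |  |  | 354021.33 | 380810.67
X̄ = 354021.33 / 8072.00 = 43.86 mm
Ȳ = 380810.67 / 8072.00 = 47.18 mm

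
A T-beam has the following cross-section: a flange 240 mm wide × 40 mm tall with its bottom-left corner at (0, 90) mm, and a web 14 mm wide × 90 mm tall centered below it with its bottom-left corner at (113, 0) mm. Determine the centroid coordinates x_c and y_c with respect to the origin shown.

x_c = 120.00 mm, y_c = 102.46 mm

web: A = 14 × 90 = 1260.00, centroid at (120.00, 45.00).
flange: A = 240 × 40 = 9600.00, centroid at (120.00, 110.00).
ΣA = 10860.00 mm²
ΣAx_c = (1260.00)(120.00) + (9600.00)(120.00) = 1303200.00 mm³
ΣAy_c = (1260.00)(45.00) + (9600.00)(110.00) = 1112700.00 mm³
x_c = 1303200.00 / 10860.00 = 120.00 mm
y_c = 1112700.00 / 10860.00 = 102.46 mm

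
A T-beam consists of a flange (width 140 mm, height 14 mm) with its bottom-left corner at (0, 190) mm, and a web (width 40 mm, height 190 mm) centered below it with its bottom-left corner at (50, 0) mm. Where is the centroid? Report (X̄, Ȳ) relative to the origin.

X̄ = 70.00 mm, Ȳ = 115.91 mm

Part | A | x̄ᵢ | ȳᵢ | A·x̄ᵢ | A·ȳᵢ
web | 7600.00 | 70.00 | 95.00 | 532000.00 | 722000.00
flange | 1960.00 | 70.00 | 197.00 | 137200.00 | 386120.00
Σ | 9560.00 |  |  | 669200.00 | 1108120.00
X̄ = 669200.00 / 9560.00 = 70.00 mm
Ȳ = 1108120.00 / 9560.00 = 115.91 mm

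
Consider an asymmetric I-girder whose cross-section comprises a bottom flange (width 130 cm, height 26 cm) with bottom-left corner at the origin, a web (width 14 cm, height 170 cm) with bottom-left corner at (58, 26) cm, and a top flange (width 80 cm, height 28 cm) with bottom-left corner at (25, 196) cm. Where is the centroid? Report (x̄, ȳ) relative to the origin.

x̄ = 65.00 cm, ȳ = 97.31 cm

bottom flange: A = 130 × 26 = 3380.00, centroid at (65.00, 13.00).
web: A = 14 × 170 = 2380.00, centroid at (65.00, 111.00).
top flange: A = 80 × 28 = 2240.00, centroid at (65.00, 210.00).
ΣA = 8000.00 cm², ΣAx̄ = 520000.00 cm³, ΣAȳ = 778520.00 cm³.
x̄ = 520000.00/8000.00 = 65.00 cm; ȳ = 778520.00/8000.00 = 97.31 cm.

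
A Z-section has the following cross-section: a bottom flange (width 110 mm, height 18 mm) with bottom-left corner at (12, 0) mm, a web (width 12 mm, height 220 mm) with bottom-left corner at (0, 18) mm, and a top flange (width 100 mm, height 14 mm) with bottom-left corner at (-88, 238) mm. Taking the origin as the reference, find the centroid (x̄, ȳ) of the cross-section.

bottom flange: A = 110 × 18 = 1980.00, centroid at (67.00, 9.00).
web: A = 12 × 220 = 2640.00, centroid at (6.00, 128.00).
top flange: A = 100 × 14 = 1400.00, centroid at (-38.00, 245.00).
ΣA = 6020.00 mm²
ΣAx̄ = (1980.00)(67.00) + (2640.00)(6.00) + (1400.00)(-38.00) = 95300.00 mm³
ΣAȳ = (1980.00)(9.00) + (2640.00)(128.00) + (1400.00)(245.00) = 698740.00 mm³
x̄ = 95300.00 / 6020.00 = 15.83 mm
ȳ = 698740.00 / 6020.00 = 116.07 mm

x̄ = 15.83 mm, ȳ = 116.07 mm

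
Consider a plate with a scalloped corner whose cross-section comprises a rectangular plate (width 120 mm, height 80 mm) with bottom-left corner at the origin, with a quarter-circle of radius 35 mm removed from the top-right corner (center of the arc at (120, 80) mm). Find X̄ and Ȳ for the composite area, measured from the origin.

X̄ = 54.97 mm, Ȳ = 37.20 mm

plate: A = 120 × 80 = 9600.00, centroid at (60.00, 40.00).
removed quarter-circle: A = −¼π·35² = -962.11, centroid at (105.15, 65.15).
ΣA = 8637.89 mm², ΣAX̄ = 474838.14 mm³, ΣAȲ = 321322.65 mm³.
X̄ = 474838.14/8637.89 = 54.97 mm; Ȳ = 321322.65/8637.89 = 37.20 mm.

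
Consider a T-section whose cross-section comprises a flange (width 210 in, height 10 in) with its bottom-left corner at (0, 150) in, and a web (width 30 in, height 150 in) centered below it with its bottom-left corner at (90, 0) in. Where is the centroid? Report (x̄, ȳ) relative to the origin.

Part | A | x̄ᵢ | ȳᵢ | A·x̄ᵢ | A·ȳᵢ
web | 4500.00 | 105.00 | 75.00 | 472500.00 | 337500.00
flange | 2100.00 | 105.00 | 155.00 | 220500.00 | 325500.00
Σ | 6600.00 |  |  | 693000.00 | 663000.00
x̄ = 693000.00 / 6600.00 = 105.00 in
ȳ = 663000.00 / 6600.00 = 100.45 in

x̄ = 105.00 in, ȳ = 100.45 in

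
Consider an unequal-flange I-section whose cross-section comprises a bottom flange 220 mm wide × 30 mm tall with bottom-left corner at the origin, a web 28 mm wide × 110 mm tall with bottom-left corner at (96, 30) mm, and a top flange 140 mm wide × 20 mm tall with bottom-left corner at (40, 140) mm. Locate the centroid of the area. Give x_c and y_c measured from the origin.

bottom flange: A = 220 × 30 = 6600.00, centroid at (110.00, 15.00).
web: A = 28 × 110 = 3080.00, centroid at (110.00, 85.00).
top flange: A = 140 × 20 = 2800.00, centroid at (110.00, 150.00).
ΣA = 12480.00 mm²
ΣAx_c = (6600.00)(110.00) + (3080.00)(110.00) + (2800.00)(110.00) = 1372800.00 mm³
ΣAy_c = (6600.00)(15.00) + (3080.00)(85.00) + (2800.00)(150.00) = 780800.00 mm³
x_c = 1372800.00 / 12480.00 = 110.00 mm
y_c = 780800.00 / 12480.00 = 62.56 mm

x_c = 110.00 mm, y_c = 62.56 mm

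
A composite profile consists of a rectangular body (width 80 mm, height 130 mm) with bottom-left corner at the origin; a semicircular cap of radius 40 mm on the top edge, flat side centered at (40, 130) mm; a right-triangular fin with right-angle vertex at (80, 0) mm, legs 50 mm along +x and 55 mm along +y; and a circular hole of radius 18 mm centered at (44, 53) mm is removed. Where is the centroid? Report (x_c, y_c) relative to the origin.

x_c = 45.56 mm, y_c = 76.61 mm

rectangular body: A = 80 × 130 = 10400.00, centroid at (40.00, 65.00).
semicircular top: A = ½π·40² = 2513.27, centroid at (40.00, 146.98).
triangular fin: A = ½·50·55 = 1375.00, centroid at (96.67, 18.33).
hole: A = −π·18² = -1017.88, centroid at (44.00, 53.00).
ΣA = 13270.40 mm², ΣAx_c = 604661.09 mm³, ΣAy_c = 1016653.21 mm³.
x_c = 604661.09/13270.40 = 45.56 mm; y_c = 1016653.21/13270.40 = 76.61 mm.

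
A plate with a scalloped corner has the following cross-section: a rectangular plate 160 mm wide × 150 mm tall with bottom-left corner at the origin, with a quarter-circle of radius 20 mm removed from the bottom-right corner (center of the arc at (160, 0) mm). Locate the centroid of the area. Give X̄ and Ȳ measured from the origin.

plate: A = 160 × 150 = 24000.00, centroid at (80.00, 75.00).
removed quarter-circle: A = −¼π·20² = -314.16, centroid at (151.51, 8.49).
ΣA = 23685.84 mm², ΣAX̄ = 1872401.18 mm³, ΣAȲ = 1797333.33 mm³.
X̄ = 1872401.18/23685.84 = 79.05 mm; Ȳ = 1797333.33/23685.84 = 75.88 mm.

X̄ = 79.05 mm, Ȳ = 75.88 mm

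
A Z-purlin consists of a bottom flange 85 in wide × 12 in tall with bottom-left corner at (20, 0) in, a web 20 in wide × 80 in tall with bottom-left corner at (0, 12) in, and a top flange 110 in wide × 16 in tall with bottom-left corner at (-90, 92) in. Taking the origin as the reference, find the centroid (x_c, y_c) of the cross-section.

bottom flange: A = 85 × 12 = 1020.00, centroid at (62.50, 6.00).
web: A = 20 × 80 = 1600.00, centroid at (10.00, 52.00).
top flange: A = 110 × 16 = 1760.00, centroid at (-35.00, 100.00).
ΣA = 4380.00 in², ΣAx_c = 18150.00 in³, ΣAy_c = 265320.00 in³.
x_c = 18150.00/4380.00 = 4.14 in; y_c = 265320.00/4380.00 = 60.58 in.

x_c = 4.14 in, y_c = 60.58 in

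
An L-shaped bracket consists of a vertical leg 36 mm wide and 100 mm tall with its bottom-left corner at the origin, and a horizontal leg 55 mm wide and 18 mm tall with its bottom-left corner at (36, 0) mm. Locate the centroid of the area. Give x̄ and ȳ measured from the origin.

x̄ = 27.81 mm, ȳ = 41.16 mm

vertical leg: A = 36 × 100 = 3600.00, centroid at (18.00, 50.00).
horizontal leg: A = 55 × 18 = 990.00, centroid at (63.50, 9.00).
ΣA = 4590.00 mm², ΣAx̄ = 127665.00 mm³, ΣAȳ = 188910.00 mm³.
x̄ = 127665.00/4590.00 = 27.81 mm; ȳ = 188910.00/4590.00 = 41.16 mm.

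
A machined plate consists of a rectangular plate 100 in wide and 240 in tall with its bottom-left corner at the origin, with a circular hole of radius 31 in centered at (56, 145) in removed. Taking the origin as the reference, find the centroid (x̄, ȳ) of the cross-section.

x̄ = 49.14 in, ȳ = 116.40 in

Part | A | x̄ᵢ | ȳᵢ | A·x̄ᵢ | A·ȳᵢ
plate | 24000.00 | 50.00 | 120.00 | 1200000.00 | 2880000.00
hole | -3019.07 | 56.00 | 145.00 | -169067.95 | -437765.23
Σ | 20980.93 |  |  | 1030932.05 | 2442234.77
x̄ = 1030932.05 / 20980.93 = 49.14 in
ȳ = 2442234.77 / 20980.93 = 116.40 in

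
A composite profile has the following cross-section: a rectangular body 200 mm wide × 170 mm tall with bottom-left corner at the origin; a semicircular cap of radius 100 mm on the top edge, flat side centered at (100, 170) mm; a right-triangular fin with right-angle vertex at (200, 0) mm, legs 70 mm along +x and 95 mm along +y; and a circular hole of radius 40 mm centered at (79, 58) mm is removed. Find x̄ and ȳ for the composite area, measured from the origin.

rectangular body: A = 200 × 170 = 34000.00, centroid at (100.00, 85.00).
semicircular top: A = ½π·100² = 15707.96, centroid at (100.00, 212.44).
triangular fin: A = ½·70·95 = 3325.00, centroid at (223.33, 31.67).
hole: A = −π·40² = -5026.55, centroid at (79.00, 58.00).
ΣA = 48006.42 mm², ΣAx̄ = 5316282.35 mm³, ΣAȳ = 6040772.29 mm³.
x̄ = 5316282.35/48006.42 = 110.74 mm; ȳ = 6040772.29/48006.42 = 125.83 mm.

x̄ = 110.74 mm, ȳ = 125.83 mm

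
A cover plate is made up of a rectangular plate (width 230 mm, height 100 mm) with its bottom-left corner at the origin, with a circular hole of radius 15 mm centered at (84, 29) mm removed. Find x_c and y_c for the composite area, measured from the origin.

Part | A | x̄ᵢ | ȳᵢ | A·x̄ᵢ | A·ȳᵢ
plate | 23000.00 | 115.00 | 50.00 | 2645000.00 | 1150000.00
hole | -706.86 | 84.00 | 29.00 | -59376.10 | -20498.89
Σ | 22293.14 |  |  | 2585623.90 | 1129501.11
x_c = 2585623.90 / 22293.14 = 115.98 mm
y_c = 1129501.11 / 22293.14 = 50.67 mm

x_c = 115.98 mm, y_c = 50.67 mm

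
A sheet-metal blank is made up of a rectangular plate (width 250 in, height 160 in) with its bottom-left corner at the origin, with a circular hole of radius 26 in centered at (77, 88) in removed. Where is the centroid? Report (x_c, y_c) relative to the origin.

x_c = 127.69 in, y_c = 79.55 in

Part | A | x̄ᵢ | ȳᵢ | A·x̄ᵢ | A·ȳᵢ
plate | 40000.00 | 125.00 | 80.00 | 5000000.00 | 3200000.00
hole | -2123.72 | 77.00 | 88.00 | -163526.18 | -186887.06
Σ | 37876.28 |  |  | 4836473.82 | 3013112.94
x_c = 4836473.82 / 37876.28 = 127.69 in
y_c = 3013112.94 / 37876.28 = 79.55 in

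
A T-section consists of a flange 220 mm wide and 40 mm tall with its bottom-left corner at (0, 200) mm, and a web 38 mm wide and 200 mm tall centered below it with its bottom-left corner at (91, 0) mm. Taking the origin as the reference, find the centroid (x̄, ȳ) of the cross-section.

x̄ = 110.00 mm, ȳ = 164.39 mm

web: A = 38 × 200 = 7600.00, centroid at (110.00, 100.00).
flange: A = 220 × 40 = 8800.00, centroid at (110.00, 220.00).
ΣA = 16400.00 mm², ΣAx̄ = 1804000.00 mm³, ΣAȳ = 2696000.00 mm³.
x̄ = 1804000.00/16400.00 = 110.00 mm; ȳ = 2696000.00/16400.00 = 164.39 mm.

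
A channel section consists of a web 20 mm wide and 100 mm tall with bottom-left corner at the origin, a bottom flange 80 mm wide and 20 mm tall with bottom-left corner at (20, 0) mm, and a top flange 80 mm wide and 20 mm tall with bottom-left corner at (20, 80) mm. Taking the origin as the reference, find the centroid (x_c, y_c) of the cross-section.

x_c = 40.77 mm, y_c = 50.00 mm

Part | A | x̄ᵢ | ȳᵢ | A·x̄ᵢ | A·ȳᵢ
web | 2000.00 | 10.00 | 50.00 | 20000.00 | 100000.00
bottom flange | 1600.00 | 60.00 | 10.00 | 96000.00 | 16000.00
top flange | 1600.00 | 60.00 | 90.00 | 96000.00 | 144000.00
Σ | 5200.00 |  |  | 212000.00 | 260000.00
x_c = 212000.00 / 5200.00 = 40.77 mm
y_c = 260000.00 / 5200.00 = 50.00 mm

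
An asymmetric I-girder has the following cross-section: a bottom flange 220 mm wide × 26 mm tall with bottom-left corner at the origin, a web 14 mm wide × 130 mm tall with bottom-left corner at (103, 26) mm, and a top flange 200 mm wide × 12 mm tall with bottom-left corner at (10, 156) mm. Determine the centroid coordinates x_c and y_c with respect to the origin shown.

x_c = 110.00 mm, y_c = 63.26 mm

bottom flange: A = 220 × 26 = 5720.00, centroid at (110.00, 13.00).
web: A = 14 × 130 = 1820.00, centroid at (110.00, 91.00).
top flange: A = 200 × 12 = 2400.00, centroid at (110.00, 162.00).
ΣA = 9940.00 mm², ΣAx_c = 1093400.00 mm³, ΣAy_c = 628780.00 mm³.
x_c = 1093400.00/9940.00 = 110.00 mm; y_c = 628780.00/9940.00 = 63.26 mm.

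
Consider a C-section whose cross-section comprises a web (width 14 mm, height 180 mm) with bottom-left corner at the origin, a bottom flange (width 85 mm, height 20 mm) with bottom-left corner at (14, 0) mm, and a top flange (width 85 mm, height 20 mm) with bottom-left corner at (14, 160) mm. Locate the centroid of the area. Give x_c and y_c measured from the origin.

web: A = 14 × 180 = 2520.00, centroid at (7.00, 90.00).
bottom flange: A = 85 × 20 = 1700.00, centroid at (56.50, 10.00).
top flange: A = 85 × 20 = 1700.00, centroid at (56.50, 170.00).
ΣA = 5920.00 mm², ΣAx_c = 209740.00 mm³, ΣAy_c = 532800.00 mm³.
x_c = 209740.00/5920.00 = 35.43 mm; y_c = 532800.00/5920.00 = 90.00 mm.

x_c = 35.43 mm, y_c = 90.00 mm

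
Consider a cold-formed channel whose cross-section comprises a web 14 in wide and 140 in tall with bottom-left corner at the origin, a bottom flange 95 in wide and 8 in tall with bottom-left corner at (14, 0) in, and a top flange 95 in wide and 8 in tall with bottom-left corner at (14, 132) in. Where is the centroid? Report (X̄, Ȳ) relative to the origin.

X̄ = 30.80 in, Ȳ = 70.00 in

Part | A | x̄ᵢ | ȳᵢ | A·x̄ᵢ | A·ȳᵢ
web | 1960.00 | 7.00 | 70.00 | 13720.00 | 137200.00
bottom flange | 760.00 | 61.50 | 4.00 | 46740.00 | 3040.00
top flange | 760.00 | 61.50 | 136.00 | 46740.00 | 103360.00
Σ | 3480.00 |  |  | 107200.00 | 243600.00
X̄ = 107200.00 / 3480.00 = 30.80 in
Ȳ = 243600.00 / 3480.00 = 70.00 in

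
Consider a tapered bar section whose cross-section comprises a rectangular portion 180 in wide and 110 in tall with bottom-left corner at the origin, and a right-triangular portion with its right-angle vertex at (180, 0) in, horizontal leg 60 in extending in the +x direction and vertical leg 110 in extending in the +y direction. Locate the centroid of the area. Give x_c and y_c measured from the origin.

x_c = 105.71 in, y_c = 52.38 in

Part | A | x̄ᵢ | ȳᵢ | A·x̄ᵢ | A·ȳᵢ
rectangular portion | 19800.00 | 90.00 | 55.00 | 1782000.00 | 1089000.00
triangular portion | 3300.00 | 200.00 | 36.67 | 660000.00 | 121000.00
Σ | 23100.00 |  |  | 2442000.00 | 1210000.00
x_c = 2442000.00 / 23100.00 = 105.71 in
y_c = 1210000.00 / 23100.00 = 52.38 in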